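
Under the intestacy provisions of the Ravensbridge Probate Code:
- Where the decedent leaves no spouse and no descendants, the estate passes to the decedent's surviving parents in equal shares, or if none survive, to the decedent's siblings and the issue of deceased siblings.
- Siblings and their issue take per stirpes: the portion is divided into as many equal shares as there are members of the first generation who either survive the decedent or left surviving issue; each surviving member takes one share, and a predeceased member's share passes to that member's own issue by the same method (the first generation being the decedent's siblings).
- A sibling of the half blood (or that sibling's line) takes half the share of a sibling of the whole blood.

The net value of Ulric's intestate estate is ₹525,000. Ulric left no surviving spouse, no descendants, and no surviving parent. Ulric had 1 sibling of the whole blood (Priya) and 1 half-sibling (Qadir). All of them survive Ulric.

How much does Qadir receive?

The entire ₹525,000 passes to the siblings and their issue.
Counting each half-blood sibling's line as half a unit, there are 3/2 units in ₹525,000, so one unit is ₹350,000. Whole-blood lines (Priya) take ₹350,000 each; half-blood lines (Qadir) take ₹175,000 each.

Qadir receives ₹175,000.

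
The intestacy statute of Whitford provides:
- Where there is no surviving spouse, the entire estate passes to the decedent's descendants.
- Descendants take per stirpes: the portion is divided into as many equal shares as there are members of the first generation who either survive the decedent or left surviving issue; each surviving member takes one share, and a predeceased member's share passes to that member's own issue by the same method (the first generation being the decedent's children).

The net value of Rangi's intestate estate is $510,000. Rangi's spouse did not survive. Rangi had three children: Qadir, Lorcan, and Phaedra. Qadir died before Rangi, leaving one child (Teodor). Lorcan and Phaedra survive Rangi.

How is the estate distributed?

The entire $510,000 passes to the descendants.
That amount ($510,000) is divided into 3 shares of $170,000: Lorcan and Phaedra each take $170,000; Qadir's $170,000 share passes to Qadir's issue.
Qadir's share ($170,000) passes entirely to Teodor.

Teodor: $170,000; Lorcan: $170,000; Phaedra: $170,000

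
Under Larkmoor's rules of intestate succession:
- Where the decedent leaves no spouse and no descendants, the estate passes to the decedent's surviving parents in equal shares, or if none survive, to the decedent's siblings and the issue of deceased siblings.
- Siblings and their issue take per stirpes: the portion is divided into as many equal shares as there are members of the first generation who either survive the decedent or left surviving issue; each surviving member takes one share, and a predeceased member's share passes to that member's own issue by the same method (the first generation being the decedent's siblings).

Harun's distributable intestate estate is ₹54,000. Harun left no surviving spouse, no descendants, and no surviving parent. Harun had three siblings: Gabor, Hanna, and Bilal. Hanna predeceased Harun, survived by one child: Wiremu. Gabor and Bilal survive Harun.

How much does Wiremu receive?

Wiremu receives ₹18,000.

The entire ₹54,000 passes to the siblings and their issue.
That amount (₹54,000) is divided into 3 shares of ₹18,000: Gabor and Bilal each take ₹18,000; Hanna's ₹18,000 share passes to Hanna's issue.
Hanna's share (₹18,000) passes entirely to Wiremu.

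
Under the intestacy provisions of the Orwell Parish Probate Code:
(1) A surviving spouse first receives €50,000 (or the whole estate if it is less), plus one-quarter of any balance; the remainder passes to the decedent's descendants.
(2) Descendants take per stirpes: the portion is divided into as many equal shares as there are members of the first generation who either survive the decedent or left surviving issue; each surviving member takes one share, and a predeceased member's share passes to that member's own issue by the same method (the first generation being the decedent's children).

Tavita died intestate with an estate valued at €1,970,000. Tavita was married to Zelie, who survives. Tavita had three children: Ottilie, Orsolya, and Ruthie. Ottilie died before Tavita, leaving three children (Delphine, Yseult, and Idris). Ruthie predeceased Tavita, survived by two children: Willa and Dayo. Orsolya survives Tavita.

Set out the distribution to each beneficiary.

Zelie: €530,000; Delphine: €160,000; Yseult: €160,000; Idris: €160,000; Orsolya: €480,000; Willa: €240,000; Dayo: €240,000

Zelie first takes €50,000, leaving a balance of €1,920,000. Zelie then takes one-quarter of the balance (€480,000), for a total of €530,000. The remaining €1,440,000 passes to the descendants.
The descendants' portion (€1,440,000) is divided into 3 shares of €480,000: Orsolya takes €480,000; Ottilie's €480,000 share passes to Ottilie's issue; Ruthie's €480,000 share passes to Ruthie's issue.
Ottilie's share (€480,000) is divided into 3 shares of €160,000: Delphine, Yseult, and Idris each take €160,000.
Ruthie's share (€480,000) is divided into 2 shares of €240,000: Willa and Dayo each take €240,000.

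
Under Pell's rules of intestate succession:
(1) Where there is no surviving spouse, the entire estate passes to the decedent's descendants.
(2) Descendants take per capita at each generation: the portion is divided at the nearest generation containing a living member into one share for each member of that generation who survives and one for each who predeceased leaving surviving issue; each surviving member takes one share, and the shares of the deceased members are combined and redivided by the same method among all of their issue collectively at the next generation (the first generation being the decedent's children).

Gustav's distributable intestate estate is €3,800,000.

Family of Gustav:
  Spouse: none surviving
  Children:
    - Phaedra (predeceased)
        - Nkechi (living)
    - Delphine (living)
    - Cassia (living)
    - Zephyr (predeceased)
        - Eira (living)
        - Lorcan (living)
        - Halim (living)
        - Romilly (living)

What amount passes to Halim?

Halim receives €380,000.

The entire €3,800,000 passes to the descendants.
That amount (€3,800,000) is divided at the children's generation into 4 shares of €950,000. Delphine and Cassia each take €950,000. The 2 shares of the deceased (Phaedra and Zephyr) are combined into a pool of €1,900,000.
That pool (€1,900,000) is divided at the grandchildren's generation equally among Nkechi, Eira, Lorcan, Halim, and Romilly: €380,000 each.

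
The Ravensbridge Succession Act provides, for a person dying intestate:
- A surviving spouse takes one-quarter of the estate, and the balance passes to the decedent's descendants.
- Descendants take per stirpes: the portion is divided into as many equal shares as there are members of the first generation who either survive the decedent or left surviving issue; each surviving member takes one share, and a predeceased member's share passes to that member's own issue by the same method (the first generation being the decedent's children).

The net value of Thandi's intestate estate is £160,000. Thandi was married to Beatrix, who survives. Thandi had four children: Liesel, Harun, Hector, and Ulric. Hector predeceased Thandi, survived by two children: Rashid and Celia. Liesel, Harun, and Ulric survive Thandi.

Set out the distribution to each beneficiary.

Beatrix takes one-quarter of £160,000 = £40,000. The remaining £120,000 passes to the descendants.
The descendants' portion (£120,000) is divided into 4 shares of £30,000: Liesel, Harun, and Ulric each take £30,000; Hector's £30,000 share passes to Hector's issue.
Hector's share (£30,000) is divided into 2 shares of £15,000: Rashid and Celia each take £15,000.

Beatrix: £40,000; Liesel: £30,000; Harun: £30,000; Rashid: £15,000; Celia: £15,000; Ulric: £30,000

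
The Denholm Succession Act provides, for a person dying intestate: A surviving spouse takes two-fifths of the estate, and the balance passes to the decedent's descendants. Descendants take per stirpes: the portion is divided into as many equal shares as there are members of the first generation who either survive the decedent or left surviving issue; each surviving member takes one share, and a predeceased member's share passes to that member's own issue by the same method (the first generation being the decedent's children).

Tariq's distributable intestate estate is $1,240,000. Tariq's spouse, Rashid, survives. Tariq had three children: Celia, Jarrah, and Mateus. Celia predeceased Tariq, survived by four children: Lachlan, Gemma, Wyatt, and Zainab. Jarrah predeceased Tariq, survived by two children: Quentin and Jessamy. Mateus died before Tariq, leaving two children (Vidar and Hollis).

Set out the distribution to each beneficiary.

Rashid takes two-fifths of $1,240,000 = $496,000. The remaining $744,000 passes to the descendants.
The descendants' portion ($744,000) is divided into 3 shares of $248,000: Celia's $248,000 share passes to Celia's issue; Jarrah's $248,000 share passes to Jarrah's issue; Mateus's $248,000 share passes to Mateus's issue.
Celia's share ($248,000) is divided into 4 shares of $62,000: Lachlan, Gemma, Wyatt, and Zainab each take $62,000.
Jarrah's share ($248,000) is divided into 2 shares of $124,000: Quentin and Jessamy each take $124,000.
Mateus's share ($248,000) is divided into 2 shares of $124,000: Vidar and Hollis each take $124,000.

Rashid: $496,000; Lachlan: $62,000; Gemma: $62,000; Wyatt: $62,000; Zainab: $62,000; Quentin: $124,000; Jessamy: $124,000; Vidar: $124,000; Hollis: $124,000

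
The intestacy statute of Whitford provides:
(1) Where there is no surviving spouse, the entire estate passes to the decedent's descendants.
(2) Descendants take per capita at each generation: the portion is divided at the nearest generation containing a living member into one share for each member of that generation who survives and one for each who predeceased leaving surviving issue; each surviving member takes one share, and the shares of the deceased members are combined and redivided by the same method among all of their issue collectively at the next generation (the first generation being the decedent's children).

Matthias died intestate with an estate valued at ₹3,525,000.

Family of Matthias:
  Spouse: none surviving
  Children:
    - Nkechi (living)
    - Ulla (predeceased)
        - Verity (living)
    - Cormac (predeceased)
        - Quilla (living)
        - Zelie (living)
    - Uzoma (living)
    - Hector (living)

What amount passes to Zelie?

The entire ₹3,525,000 passes to the descendants.
That amount (₹3,525,000) is divided at the children's generation into 5 shares of ₹705,000. Nkechi, Uzoma, and Hector each take ₹705,000. The 2 shares of the deceased (Ulla and Cormac) are combined into a pool of ₹1,410,000.
That pool (₹1,410,000) is divided at the grandchildren's generation equally among Verity, Quilla, and Zelie: ₹470,000 each.

Zelie receives ₹470,000.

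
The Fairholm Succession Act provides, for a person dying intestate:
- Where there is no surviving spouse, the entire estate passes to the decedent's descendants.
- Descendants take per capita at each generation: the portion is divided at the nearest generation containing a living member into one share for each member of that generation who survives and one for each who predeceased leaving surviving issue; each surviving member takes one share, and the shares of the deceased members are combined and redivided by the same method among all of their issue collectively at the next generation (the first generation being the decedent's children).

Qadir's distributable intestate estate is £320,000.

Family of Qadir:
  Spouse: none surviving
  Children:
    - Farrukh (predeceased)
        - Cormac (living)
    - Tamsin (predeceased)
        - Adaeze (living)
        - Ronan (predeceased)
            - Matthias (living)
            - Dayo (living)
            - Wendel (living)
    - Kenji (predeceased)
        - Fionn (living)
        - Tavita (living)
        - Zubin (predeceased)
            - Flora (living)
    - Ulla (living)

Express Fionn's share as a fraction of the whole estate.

The entire £320,000 passes to the descendants.
That amount (£320,000) is divided at the children's generation into 4 shares of £80,000. Ulla takes £80,000. The 3 shares of the deceased (Farrukh, Tamsin, and Kenji) are combined into a pool of £240,000.
That pool (£240,000) is divided at the grandchildren's generation into 6 shares of £40,000. Cormac, Adaeze, Fionn, and Tavita each take £40,000. The 2 shares of the deceased (Ronan and Zubin) are combined into a pool of £80,000.
That pool (£80,000) is divided at the great-grandchildren's generation equally among Matthias, Dayo, Wendel, and Flora: £20,000 each.

Fionn receives 1/8 of the estate.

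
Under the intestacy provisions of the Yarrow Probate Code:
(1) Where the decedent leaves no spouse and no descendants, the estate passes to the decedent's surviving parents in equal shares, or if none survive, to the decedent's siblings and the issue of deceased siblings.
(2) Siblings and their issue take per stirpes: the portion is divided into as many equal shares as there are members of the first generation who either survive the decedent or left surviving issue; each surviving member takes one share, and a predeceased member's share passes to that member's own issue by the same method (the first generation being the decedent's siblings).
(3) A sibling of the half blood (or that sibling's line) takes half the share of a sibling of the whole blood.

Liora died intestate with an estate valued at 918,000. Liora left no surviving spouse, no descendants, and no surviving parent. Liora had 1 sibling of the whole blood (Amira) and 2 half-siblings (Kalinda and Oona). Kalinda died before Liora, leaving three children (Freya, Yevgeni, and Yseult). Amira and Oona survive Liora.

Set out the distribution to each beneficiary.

Amira: 459,000; Freya: 76,500; Yevgeni: 76,500; Yseult: 76,500; Oona: 229,500

The entire 918,000 passes to the siblings and their issue.
Counting each half-blood sibling's line as half a unit, there are 2 units in 918,000, so one unit is 459,000. Whole-blood lines (Amira) take 459,000 each; half-blood lines (Kalinda and Oona) take 229,500 each.
Kalinda's share (229,500) is divided into 3 shares of 76,500: Freya, Yevgeni, and Yseult each take 76,500.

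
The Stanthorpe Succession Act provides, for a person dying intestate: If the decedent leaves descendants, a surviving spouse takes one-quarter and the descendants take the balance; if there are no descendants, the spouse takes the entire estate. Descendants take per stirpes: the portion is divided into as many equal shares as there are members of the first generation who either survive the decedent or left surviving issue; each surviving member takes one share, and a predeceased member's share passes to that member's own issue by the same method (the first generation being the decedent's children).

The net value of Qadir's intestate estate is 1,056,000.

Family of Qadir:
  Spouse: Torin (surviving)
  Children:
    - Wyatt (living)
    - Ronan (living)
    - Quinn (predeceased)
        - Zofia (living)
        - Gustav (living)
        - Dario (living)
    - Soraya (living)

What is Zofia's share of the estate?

Torin takes one-quarter of 1,056,000 = 264,000. The remaining 792,000 passes to the descendants.
The descendants' portion (792,000) is divided into 4 shares of 198,000: Wyatt, Ronan, and Soraya each take 198,000; Quinn's 198,000 share passes to Quinn's issue.
Quinn's share (198,000) is divided into 3 shares of 66,000: Zofia, Gustav, and Dario each take 66,000.

Zofia receives 66,000.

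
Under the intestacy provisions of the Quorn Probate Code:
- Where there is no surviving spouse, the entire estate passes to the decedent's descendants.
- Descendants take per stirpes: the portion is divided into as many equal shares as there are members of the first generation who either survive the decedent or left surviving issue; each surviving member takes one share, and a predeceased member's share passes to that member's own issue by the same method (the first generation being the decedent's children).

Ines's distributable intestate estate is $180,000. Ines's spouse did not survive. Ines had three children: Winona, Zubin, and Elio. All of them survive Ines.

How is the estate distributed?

The entire $180,000 passes to the descendants.
That amount ($180,000) is divided into 3 shares of $60,000: Winona, Zubin, and Elio each take $60,000.

Winona: $60,000; Zubin: $60,000; Elio: $60,000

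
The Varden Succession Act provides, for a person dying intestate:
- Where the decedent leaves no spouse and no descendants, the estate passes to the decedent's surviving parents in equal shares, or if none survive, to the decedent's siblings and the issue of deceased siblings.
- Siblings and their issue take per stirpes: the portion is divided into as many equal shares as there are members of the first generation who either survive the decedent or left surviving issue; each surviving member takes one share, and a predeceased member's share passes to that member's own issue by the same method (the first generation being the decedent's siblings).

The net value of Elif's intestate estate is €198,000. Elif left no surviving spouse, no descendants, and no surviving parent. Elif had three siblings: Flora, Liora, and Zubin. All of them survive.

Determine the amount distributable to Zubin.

Zubin receives €66,000.

The entire €198,000 passes to the siblings and their issue.
That amount (€198,000) is divided into 3 shares of €66,000: Flora, Liora, and Zubin each take €66,000.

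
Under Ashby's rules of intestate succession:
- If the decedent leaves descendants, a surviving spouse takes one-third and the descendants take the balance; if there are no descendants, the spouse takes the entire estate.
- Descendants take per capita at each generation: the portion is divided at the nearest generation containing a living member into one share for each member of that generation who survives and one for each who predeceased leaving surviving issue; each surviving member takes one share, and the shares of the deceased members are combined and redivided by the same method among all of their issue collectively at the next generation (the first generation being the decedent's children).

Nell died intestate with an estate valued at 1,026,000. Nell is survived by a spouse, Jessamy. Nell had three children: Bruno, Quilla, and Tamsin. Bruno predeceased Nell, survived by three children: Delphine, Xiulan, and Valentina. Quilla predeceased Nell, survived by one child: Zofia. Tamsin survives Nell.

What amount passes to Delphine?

Delphine receives 114,000.

Jessamy takes one-third of 1,026,000 = 342,000. The remaining 684,000 passes to the descendants.
The descendants' portion (684,000) is divided at the children's generation into 3 shares of 228,000. Tamsin takes 228,000. The 2 shares of the deceased (Bruno and Quilla) are combined into a pool of 456,000.
That pool (456,000) is divided at the grandchildren's generation equally among Delphine, Xiulan, Valentina, and Zofia: 114,000 each.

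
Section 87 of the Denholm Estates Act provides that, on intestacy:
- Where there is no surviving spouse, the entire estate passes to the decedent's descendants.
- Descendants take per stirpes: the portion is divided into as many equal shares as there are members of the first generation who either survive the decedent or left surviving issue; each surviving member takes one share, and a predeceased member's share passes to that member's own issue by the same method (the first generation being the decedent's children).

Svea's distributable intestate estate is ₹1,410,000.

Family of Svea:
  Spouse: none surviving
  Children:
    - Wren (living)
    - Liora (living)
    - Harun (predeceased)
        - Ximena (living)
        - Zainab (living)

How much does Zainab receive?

Zainab receives ₹235,000.

The entire ₹1,410,000 passes to the descendants.
That amount (₹1,410,000) is divided into 3 shares of ₹470,000: Wren and Liora each take ₹470,000; Harun's ₹470,000 share passes to Harun's issue.
Harun's share (₹470,000) is divided into 2 shares of ₹235,000: Ximena and Zainab each take ₹235,000.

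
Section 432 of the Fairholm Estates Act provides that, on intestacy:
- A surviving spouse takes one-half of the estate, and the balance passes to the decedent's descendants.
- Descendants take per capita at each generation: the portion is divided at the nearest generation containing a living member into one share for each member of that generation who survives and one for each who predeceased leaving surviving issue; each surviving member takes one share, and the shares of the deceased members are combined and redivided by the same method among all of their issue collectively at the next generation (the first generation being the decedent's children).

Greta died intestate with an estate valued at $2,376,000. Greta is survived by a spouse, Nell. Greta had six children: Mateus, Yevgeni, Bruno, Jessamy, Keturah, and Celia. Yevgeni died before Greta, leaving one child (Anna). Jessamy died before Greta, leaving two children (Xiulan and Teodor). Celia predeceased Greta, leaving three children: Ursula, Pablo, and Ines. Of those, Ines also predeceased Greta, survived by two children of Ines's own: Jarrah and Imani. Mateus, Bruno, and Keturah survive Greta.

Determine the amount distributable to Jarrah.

Jarrah receives $49,500.

Nell takes one-half of $2,376,000 = $1,188,000. The remaining $1,188,000 passes to the descendants.
The descendants' portion ($1,188,000) is divided at the children's generation into 6 shares of $198,000. Mateus, Bruno, and Keturah each take $198,000. The 3 shares of the deceased (Yevgeni, Jessamy, and Celia) are combined into a pool of $594,000.
That pool ($594,000) is divided at the grandchildren's generation into 6 shares of $99,000. Anna, Xiulan, Teodor, Ursula, and Pablo each take $99,000. The remaining share for the deceased Ines ($99,000) is carried to the next generation.
That pool ($99,000) is divided at the great-grandchildren's generation equally among Jarrah and Imani: $49,500 each.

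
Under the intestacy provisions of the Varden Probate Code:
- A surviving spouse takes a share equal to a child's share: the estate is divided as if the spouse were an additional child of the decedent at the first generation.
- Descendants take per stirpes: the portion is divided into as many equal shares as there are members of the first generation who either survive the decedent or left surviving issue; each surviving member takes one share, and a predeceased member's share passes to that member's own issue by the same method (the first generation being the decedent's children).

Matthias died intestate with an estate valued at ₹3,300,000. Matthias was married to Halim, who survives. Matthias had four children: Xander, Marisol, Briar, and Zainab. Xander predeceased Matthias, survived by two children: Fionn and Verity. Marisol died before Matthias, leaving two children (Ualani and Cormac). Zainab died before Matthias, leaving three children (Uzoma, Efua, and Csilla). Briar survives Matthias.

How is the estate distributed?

Halim: ₹660,000; Fionn: ₹330,000; Verity: ₹330,000; Ualani: ₹330,000; Cormac: ₹330,000; Briar: ₹660,000; Uzoma: ₹220,000; Efua: ₹220,000; Csilla: ₹220,000

The spouse counts as an additional share at the children's level, so there are 5 primary shares of ₹660,000. Halim takes one such share (₹660,000).
The children's combined portion (₹2,640,000) is divided into 4 shares of ₹660,000: Briar takes ₹660,000; Xander's ₹660,000 share passes to Xander's issue; Marisol's ₹660,000 share passes to Marisol's issue; Zainab's ₹660,000 share passes to Zainab's issue.
Xander's share (₹660,000) is divided into 2 shares of ₹330,000: Fionn and Verity each take ₹330,000.
Marisol's share (₹660,000) is divided into 2 shares of ₹330,000: Ualani and Cormac each take ₹330,000.
Zainab's share (₹660,000) is divided into 3 shares of ₹220,000: Uzoma, Efua, and Csilla each take ₹220,000.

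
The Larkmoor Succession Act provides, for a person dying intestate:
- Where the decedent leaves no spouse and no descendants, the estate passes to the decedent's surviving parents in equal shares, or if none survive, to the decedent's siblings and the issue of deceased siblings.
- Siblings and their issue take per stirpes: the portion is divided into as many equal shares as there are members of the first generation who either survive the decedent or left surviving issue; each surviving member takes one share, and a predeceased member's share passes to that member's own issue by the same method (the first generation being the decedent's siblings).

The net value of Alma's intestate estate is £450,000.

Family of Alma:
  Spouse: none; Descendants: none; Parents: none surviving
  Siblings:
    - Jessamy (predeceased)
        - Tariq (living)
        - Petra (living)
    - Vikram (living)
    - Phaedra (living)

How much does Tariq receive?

The entire £450,000 passes to the siblings and their issue.
That amount (£450,000) is divided into 3 shares of £150,000: Vikram and Phaedra each take £150,000; Jessamy's £150,000 share passes to Jessamy's issue.
Jessamy's share (£150,000) is divided into 2 shares of £75,000: Tariq and Petra each take £75,000.

Tariq receives £75,000.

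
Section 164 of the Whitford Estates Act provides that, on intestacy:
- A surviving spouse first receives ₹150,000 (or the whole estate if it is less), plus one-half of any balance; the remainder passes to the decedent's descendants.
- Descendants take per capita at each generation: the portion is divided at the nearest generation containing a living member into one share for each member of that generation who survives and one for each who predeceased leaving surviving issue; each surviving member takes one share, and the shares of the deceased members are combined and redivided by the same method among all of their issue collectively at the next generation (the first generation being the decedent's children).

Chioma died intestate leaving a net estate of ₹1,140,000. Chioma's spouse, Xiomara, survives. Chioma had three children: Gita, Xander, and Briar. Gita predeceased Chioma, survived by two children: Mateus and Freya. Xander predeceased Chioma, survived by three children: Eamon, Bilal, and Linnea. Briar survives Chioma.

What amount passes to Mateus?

Xiomara first takes ₹150,000, leaving a balance of ₹990,000. Xiomara then takes one-half of the balance (₹495,000), for a total of ₹645,000. The remaining ₹495,000 passes to the descendants.
The descendants' portion (₹495,000) is divided at the children's generation into 3 shares of ₹165,000. Briar takes ₹165,000. The 2 shares of the deceased (Gita and Xander) are combined into a pool of ₹330,000.
That pool (₹330,000) is divided at the grandchildren's generation equally among Mateus, Freya, Eamon, Bilal, and Linnea: ₹66,000 each.

Mateus receives ₹66,000.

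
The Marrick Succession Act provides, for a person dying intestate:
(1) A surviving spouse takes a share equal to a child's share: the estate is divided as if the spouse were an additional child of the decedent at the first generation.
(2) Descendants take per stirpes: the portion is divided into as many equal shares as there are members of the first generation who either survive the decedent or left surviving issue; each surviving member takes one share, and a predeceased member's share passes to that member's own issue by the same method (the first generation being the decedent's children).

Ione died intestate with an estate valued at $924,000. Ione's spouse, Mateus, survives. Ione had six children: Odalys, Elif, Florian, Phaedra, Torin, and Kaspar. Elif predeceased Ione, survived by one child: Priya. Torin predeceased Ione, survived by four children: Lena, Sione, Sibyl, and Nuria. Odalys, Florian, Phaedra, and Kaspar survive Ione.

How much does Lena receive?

Lena receives $33,000.

The spouse counts as an additional share at the children's level, so there are 7 primary shares of $132,000. Mateus takes one such share ($132,000).
The children's combined portion ($792,000) is divided into 6 shares of $132,000: Odalys, Florian, Phaedra, and Kaspar each take $132,000; Elif's $132,000 share passes to Elif's issue; Torin's $132,000 share passes to Torin's issue.
Elif's share ($132,000) passes entirely to Priya.
Torin's share ($132,000) is divided into 4 shares of $33,000: Lena, Sione, Sibyl, and Nuria each take $33,000.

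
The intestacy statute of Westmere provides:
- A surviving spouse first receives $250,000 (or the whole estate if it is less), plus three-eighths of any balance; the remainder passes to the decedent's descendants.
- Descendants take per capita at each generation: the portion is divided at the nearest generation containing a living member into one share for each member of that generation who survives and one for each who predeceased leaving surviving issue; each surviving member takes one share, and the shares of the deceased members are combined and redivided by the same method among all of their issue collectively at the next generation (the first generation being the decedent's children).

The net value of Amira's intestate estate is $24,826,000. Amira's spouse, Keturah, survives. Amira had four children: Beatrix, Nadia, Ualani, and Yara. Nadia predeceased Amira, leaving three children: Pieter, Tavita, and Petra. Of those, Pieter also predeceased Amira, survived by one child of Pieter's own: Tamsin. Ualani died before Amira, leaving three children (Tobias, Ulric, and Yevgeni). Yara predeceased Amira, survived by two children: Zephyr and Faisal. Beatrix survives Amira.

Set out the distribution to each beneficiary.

Keturah: $9,466,000; Beatrix: $3,840,000; Tamsin: $1,440,000; Tavita: $1,440,000; Petra: $1,440,000; Tobias: $1,440,000; Ulric: $1,440,000; Yevgeni: $1,440,000; Zephyr: $1,440,000; Faisal: $1,440,000

Keturah first takes $250,000, leaving a balance of $24,576,000. Keturah then takes three-eighths of the balance ($9,216,000), for a total of $9,466,000. The remaining $15,360,000 passes to the descendants.
The descendants' portion ($15,360,000) is divided at the children's generation into 4 shares of $3,840,000. Beatrix takes $3,840,000. The 3 shares of the deceased (Nadia, Ualani, and Yara) are combined into a pool of $11,520,000.
That pool ($11,520,000) is divided at the grandchildren's generation into 8 shares of $1,440,000. Tavita, Petra, Tobias, Ulric, Yevgeni, Zephyr, and Faisal each take $1,440,000. The remaining share for the deceased Pieter ($1,440,000) is carried to the next generation.
That pool ($1,440,000) passes entirely to Tamsin, the sole taker at the great-grandchildren's generation.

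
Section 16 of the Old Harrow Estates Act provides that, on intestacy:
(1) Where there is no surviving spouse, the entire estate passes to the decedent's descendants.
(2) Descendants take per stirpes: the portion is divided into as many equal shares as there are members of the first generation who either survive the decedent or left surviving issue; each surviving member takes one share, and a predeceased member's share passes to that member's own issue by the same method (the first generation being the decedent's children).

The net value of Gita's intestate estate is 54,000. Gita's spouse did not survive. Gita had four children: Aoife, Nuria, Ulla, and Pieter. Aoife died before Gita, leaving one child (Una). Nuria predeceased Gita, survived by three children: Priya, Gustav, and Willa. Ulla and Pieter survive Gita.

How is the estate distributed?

The entire 54,000 passes to the descendants.
That amount (54,000) is divided into 4 shares of 13,500: Ulla and Pieter each take 13,500; Aoife's 13,500 share passes to Aoife's issue; Nuria's 13,500 share passes to Nuria's issue.
Aoife's share (13,500) passes entirely to Una.
Nuria's share (13,500) is divided into 3 shares of 4,500: Priya, Gustav, and Willa each take 4,500.

Una: 13,500; Priya: 4,500; Gustav: 4,500; Willa: 4,500; Ulla: 13,500; Pieter: 13,500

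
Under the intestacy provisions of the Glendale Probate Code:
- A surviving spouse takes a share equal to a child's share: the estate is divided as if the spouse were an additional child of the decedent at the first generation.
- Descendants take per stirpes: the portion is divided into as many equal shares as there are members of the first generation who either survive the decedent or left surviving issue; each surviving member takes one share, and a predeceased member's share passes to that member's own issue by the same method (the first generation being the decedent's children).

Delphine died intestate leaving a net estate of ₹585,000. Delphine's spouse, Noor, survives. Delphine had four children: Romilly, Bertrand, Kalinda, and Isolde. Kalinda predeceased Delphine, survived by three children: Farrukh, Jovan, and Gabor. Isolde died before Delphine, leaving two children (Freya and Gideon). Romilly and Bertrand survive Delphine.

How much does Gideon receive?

The spouse counts as an additional share at the children's level, so there are 5 primary shares of ₹117,000. Noor takes one such share (₹117,000).
The children's combined portion (₹468,000) is divided into 4 shares of ₹117,000: Romilly and Bertrand each take ₹117,000; Kalinda's ₹117,000 share passes to Kalinda's issue; Isolde's ₹117,000 share passes to Isolde's issue.
Kalinda's share (₹117,000) is divided into 3 shares of ₹39,000: Farrukh, Jovan, and Gabor each take ₹39,000.
Isolde's share (₹117,000) is divided into 2 shares of ₹58,500: Freya and Gideon each take ₹58,500.

Gideon receives ₹58,500.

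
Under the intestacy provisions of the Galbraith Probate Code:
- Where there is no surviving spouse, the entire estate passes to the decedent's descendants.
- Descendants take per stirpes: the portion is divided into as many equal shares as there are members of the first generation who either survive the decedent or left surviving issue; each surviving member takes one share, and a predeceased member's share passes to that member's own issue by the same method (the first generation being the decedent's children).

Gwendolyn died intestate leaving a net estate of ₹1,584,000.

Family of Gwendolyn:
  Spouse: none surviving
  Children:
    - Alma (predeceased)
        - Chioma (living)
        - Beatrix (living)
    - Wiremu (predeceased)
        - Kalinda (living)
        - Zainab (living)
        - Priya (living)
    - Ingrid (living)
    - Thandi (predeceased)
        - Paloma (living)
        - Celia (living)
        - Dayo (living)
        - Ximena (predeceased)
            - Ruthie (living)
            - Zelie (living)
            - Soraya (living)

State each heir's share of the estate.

The entire ₹1,584,000 passes to the descendants.
That amount (₹1,584,000) is divided into 4 shares of ₹396,000: Ingrid takes ₹396,000; Alma's ₹396,000 share passes to Alma's issue; Wiremu's ₹396,000 share passes to Wiremu's issue; Thandi's ₹396,000 share passes to Thandi's issue.
Alma's share (₹396,000) is divided into 2 shares of ₹198,000: Chioma and Beatrix each take ₹198,000.
Wiremu's share (₹396,000) is divided into 3 shares of ₹132,000: Kalinda, Zainab, and Priya each take ₹132,000.
Thandi's share (₹396,000) is divided into 4 shares of ₹99,000: Paloma, Celia, and Dayo each take ₹99,000; Ximena's ₹99,000 share passes to Ximena's issue.
Ximena's share (₹99,000) is divided into 3 shares of ₹33,000: Ruthie, Zelie, and Soraya each take ₹33,000.

Chioma: ₹198,000; Beatrix: ₹198,000; Kalinda: ₹132,000; Zainab: ₹132,000; Priya: ₹132,000; Ingrid: ₹396,000; Paloma: ₹99,000; Celia: ₹99,000; Dayo: ₹99,000; Ruthie: ₹33,000; Zelie: ₹33,000; Soraya: ₹33,000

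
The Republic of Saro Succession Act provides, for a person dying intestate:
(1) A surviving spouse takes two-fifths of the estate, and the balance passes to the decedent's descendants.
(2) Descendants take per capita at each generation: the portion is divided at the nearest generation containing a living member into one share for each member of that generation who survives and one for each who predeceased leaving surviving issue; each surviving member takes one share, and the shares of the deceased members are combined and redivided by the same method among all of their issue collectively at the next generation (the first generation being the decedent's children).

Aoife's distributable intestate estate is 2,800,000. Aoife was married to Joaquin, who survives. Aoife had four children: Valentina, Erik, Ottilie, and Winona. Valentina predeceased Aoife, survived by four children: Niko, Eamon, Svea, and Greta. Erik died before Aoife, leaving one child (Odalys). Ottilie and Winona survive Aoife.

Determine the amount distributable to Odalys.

Odalys receives 168,000.

Joaquin takes two-fifths of 2,800,000 = 1,120,000. The remaining 1,680,000 passes to the descendants.
The descendants' portion (1,680,000) is divided at the children's generation into 4 shares of 420,000. Ottilie and Winona each take 420,000. The 2 shares of the deceased (Valentina and Erik) are combined into a pool of 840,000.
That pool (840,000) is divided at the grandchildren's generation equally among Niko, Eamon, Svea, Greta, and Odalys: 168,000 each.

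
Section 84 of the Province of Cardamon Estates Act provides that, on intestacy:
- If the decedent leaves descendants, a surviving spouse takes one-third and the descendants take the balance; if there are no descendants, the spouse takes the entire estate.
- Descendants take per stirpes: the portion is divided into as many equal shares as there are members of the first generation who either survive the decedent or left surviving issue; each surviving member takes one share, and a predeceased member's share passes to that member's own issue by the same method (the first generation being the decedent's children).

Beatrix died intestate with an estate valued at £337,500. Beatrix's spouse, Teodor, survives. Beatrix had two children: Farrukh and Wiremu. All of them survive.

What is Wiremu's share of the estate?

Teodor takes one-third of £337,500 = £112,500. The remaining £225,000 passes to the descendants.
The descendants' portion (£225,000) is divided into 2 shares of £112,500: Farrukh and Wiremu each take £112,500.

Wiremu receives £112,500.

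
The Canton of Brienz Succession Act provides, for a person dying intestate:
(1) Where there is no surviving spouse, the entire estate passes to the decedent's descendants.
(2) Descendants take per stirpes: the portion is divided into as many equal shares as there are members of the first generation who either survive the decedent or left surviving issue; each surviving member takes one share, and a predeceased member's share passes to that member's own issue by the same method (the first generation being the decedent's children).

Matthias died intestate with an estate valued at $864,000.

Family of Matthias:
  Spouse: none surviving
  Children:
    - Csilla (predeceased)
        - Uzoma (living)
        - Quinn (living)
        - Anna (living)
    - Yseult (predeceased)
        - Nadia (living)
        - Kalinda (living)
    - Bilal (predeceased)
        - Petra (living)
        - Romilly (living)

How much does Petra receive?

Petra receives $144,000.

The entire $864,000 passes to the descendants.
That amount ($864,000) is divided into 3 shares of $288,000: Csilla's $288,000 share passes to Csilla's issue; Yseult's $288,000 share passes to Yseult's issue; Bilal's $288,000 share passes to Bilal's issue.
Csilla's share ($288,000) is divided into 3 shares of $96,000: Uzoma, Quinn, and Anna each take $96,000.
Yseult's share ($288,000) is divided into 2 shares of $144,000: Nadia and Kalinda each take $144,000.
Bilal's share ($288,000) is divided into 2 shares of $144,000: Petra and Romilly each take $144,000.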